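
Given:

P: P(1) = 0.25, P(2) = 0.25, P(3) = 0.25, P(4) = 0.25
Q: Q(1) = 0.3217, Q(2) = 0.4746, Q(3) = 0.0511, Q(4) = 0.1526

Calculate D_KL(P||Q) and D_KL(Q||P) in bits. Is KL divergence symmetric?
D_KL(P||Q) = 0.4285 bits, D_KL(Q||P) = 0.3302 bits. No, KL divergence is not symmetric.

D_KL(P||Q) = Σ P(x) log₂(P(x)/Q(x))

Computing term by term:
  P(1)·log₂(P(1)/Q(1)) = 0.25·log₂(0.25/0.3217) = -0.09095
  P(2)·log₂(P(2)/Q(2)) = 0.25·log₂(0.25/0.4746) = -0.23120
  P(3)·log₂(P(3)/Q(3)) = 0.25·log₂(0.25/0.0511) = 0.57263
  P(4)·log₂(P(4)/Q(4)) = 0.25·log₂(0.25/0.1526) = 0.17804

D_KL(P||Q) = -0.09095 - 0.23120 + 0.57263 + 0.17804 = 0.42852 ≈ 0.4285 bits

D_KL(Q||P) = Σ Q(x) log₂(Q(x)/P(x))

Computing term by term:
  Q(1)·log₂(Q(1)/P(1)) = 0.3217·log₂(0.3217/0.25) = 0.11703
  Q(2)·log₂(Q(2)/P(2)) = 0.4746·log₂(0.4746/0.25) = 0.43890
  Q(3)·log₂(Q(3)/P(3)) = 0.0511·log₂(0.0511/0.25) = -0.11705
  Q(4)·log₂(Q(4)/P(4)) = 0.1526·log₂(0.1526/0.25) = -0.10868

D_KL(Q||P) = 0.11703 + 0.43890 - 0.11705 - 0.10868 = 0.33020 ≈ 0.3302 bits

These are NOT equal (difference: 0.0983 bits). KL divergence is asymmetric: D_KL(P||Q) ≠ D_KL(Q||P) in general.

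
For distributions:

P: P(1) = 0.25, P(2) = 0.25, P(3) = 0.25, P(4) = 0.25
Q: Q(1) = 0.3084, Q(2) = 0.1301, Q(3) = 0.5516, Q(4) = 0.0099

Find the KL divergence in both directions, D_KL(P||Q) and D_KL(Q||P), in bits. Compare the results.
D_KL(P||Q) = 1.0390 bits, D_KL(Q||P) = 0.5545 bits. D_KL(P||Q) is larger than D_KL(Q||P) by 0.4845 bits; the two directions differ.

D_KL(P||Q) = Σ P(x) log₂(P(x)/Q(x))

Computing term by term:
  P(1)·log₂(P(1)/Q(1)) = 0.25·log₂(0.25/0.3084) = -0.07572
  P(2)·log₂(P(2)/Q(2)) = 0.25·log₂(0.25/0.1301) = 0.23558
  P(3)·log₂(P(3)/Q(3)) = 0.25·log₂(0.25/0.5516) = -0.28542
  P(4)·log₂(P(4)/Q(4)) = 0.25·log₂(0.25/0.0099) = 1.16459

D_KL(P||Q) = -0.07572 + 0.23558 - 0.28542 + 1.16459 = 1.03903 ≈ 1.0390 bits

D_KL(Q||P) = Σ Q(x) log₂(Q(x)/P(x))

Computing term by term:
  Q(1)·log₂(Q(1)/P(1)) = 0.3084·log₂(0.3084/0.25) = 0.09341
  Q(2)·log₂(Q(2)/P(2)) = 0.1301·log₂(0.1301/0.25) = -0.12259
  Q(3)·log₂(Q(3)/P(3)) = 0.5516·log₂(0.5516/0.25) = 0.62976
  Q(4)·log₂(Q(4)/P(4)) = 0.0099·log₂(0.0099/0.25) = -0.04612

D_KL(Q||P) = 0.09341 - 0.12259 + 0.62976 - 0.04612 = 0.55446 ≈ 0.5545 bits

These are NOT equal (difference: 0.4845 bits). KL divergence is asymmetric: D_KL(P||Q) ≠ D_KL(Q||P) in general.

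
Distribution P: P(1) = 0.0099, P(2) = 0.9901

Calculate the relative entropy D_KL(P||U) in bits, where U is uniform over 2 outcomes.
0.9199 bits

U(i) = 1/2 for all i

D_KL(P||U) = Σ P(x) log₂(P(x) / (1/2))
           = Σ P(x) log₂(P(x)) + log₂(2)
           = log₂(2) - H(P)

H(P) = -Σ P(x) log₂(P(x)):
  -P(1)·log₂(P(1)) = -(0.0099)·log₂(0.0099) = 0.06592
  -P(2)·log₂(P(2)) = -(0.9901)·log₂(0.9901) = 0.01421
H(P) = 0.06592 + 0.01421 = 0.08013 bits

log₂(2) = 1.00000 bits

D_KL(P||U) = 1.00000 - 0.08013 = 0.91987 ≈ 0.9199 bits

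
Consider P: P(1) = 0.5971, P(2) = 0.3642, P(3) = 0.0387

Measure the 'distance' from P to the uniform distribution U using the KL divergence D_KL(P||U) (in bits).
0.4285 bits

U(i) = 1/3 for all i

D_KL(P||U) = Σ P(x) log₂(P(x) / (1/3))
           = Σ P(x) log₂(P(x)) + log₂(3)
           = log₂(3) - H(P)

H(P) = -Σ P(x) log₂(P(x)):
  -P(1)·log₂(P(1)) = -(0.5971)·log₂(0.5971) = 0.44422
  -P(2)·log₂(P(2)) = -(0.3642)·log₂(0.3642) = 0.53071
  -P(3)·log₂(P(3)) = -(0.0387)·log₂(0.0387) = 0.18156
H(P) = 0.44422 + 0.53071 + 0.18156 = 1.15649 bits

log₂(3) = 1.58496 bits

D_KL(P||U) = 1.58496 - 1.15649 = 0.42847 ≈ 0.4285 bits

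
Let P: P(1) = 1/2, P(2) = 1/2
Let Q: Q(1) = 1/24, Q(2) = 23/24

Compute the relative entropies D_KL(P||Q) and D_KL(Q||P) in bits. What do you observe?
D_KL(P||Q) = 1.3232 bits, D_KL(Q||P) = 0.7501 bits. The two directions give different values (D_KL(P||Q) exceeds D_KL(Q||P) by 0.5731 bits): KL divergence is asymmetric.

D_KL(P||Q) = Σ P(x) log₂(P(x)/Q(x))

Computing term by term:
  P(1)·log₂(P(1)/Q(1)) = (1/2)·log₂((1/2)/(1/24)) = 1.79248
  P(2)·log₂(P(2)/Q(2)) = (1/2)·log₂((1/2)/(23/24)) = -0.46930

D_KL(P||Q) = 1.79248 - 0.46930 = 1.32318 ≈ 1.3232 bits

D_KL(Q||P) = Σ Q(x) log₂(Q(x)/P(x))

Computing term by term:
  Q(1)·log₂(Q(1)/P(1)) = (1/24)·log₂((1/24)/(1/2)) = -0.14937
  Q(2)·log₂(Q(2)/P(2)) = (23/24)·log₂((23/24)/(1/2)) = 0.89949

D_KL(Q||P) = -0.14937 + 0.89949 = 0.75012 ≈ 0.7501 bits

These are NOT equal (difference: 0.5731 bits). KL divergence is asymmetric: D_KL(P||Q) ≠ D_KL(Q||P) in general.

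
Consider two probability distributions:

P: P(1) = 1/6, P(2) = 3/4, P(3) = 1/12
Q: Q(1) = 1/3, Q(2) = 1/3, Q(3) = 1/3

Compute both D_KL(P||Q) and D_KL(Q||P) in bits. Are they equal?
D_KL(P||Q) = 0.5441 bits, D_KL(Q||P) = 0.6100 bits. No, they are not equal.

D_KL(P||Q) = Σ P(x) log₂(P(x)/Q(x))

Computing term by term:
  P(1)·log₂(P(1)/Q(1)) = (1/6)·log₂((1/6)/(1/3)) = -0.16667
  P(2)·log₂(P(2)/Q(2)) = (3/4)·log₂((3/4)/(1/3)) = 0.87744
  P(3)·log₂(P(3)/Q(3)) = (1/12)·log₂((1/12)/(1/3)) = -0.16667

D_KL(P||Q) = -0.16667 + 0.87744 - 0.16667 = 0.54410 ≈ 0.5441 bits

D_KL(Q||P) = Σ Q(x) log₂(Q(x)/P(x))

Computing term by term:
  Q(1)·log₂(Q(1)/P(1)) = (1/3)·log₂((1/3)/(1/6)) = 0.33333
  Q(2)·log₂(Q(2)/P(2)) = (1/3)·log₂((1/3)/(3/4)) = -0.38998
  Q(3)·log₂(Q(3)/P(3)) = (1/3)·log₂((1/3)/(1/12)) = 0.66667

D_KL(Q||P) = 0.33333 - 0.38998 + 0.66667 = 0.61002 ≈ 0.6100 bits

These are NOT equal (difference: 0.0659 bits). KL divergence is asymmetric: D_KL(P||Q) ≠ D_KL(Q||P) in general.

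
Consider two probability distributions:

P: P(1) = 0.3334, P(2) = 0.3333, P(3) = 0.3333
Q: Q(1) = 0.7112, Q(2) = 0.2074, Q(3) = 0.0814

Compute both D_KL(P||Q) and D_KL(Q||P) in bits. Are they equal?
D_KL(P||Q) = 0.5415 bits, D_KL(Q||P) = 0.4699 bits. No, they are not equal.

D_KL(P||Q) = Σ P(x) log₂(P(x)/Q(x))

Computing term by term:
  P(1)·log₂(P(1)/Q(1)) = 0.3334·log₂(0.3334/0.7112) = -0.36441
  P(2)·log₂(P(2)/Q(2)) = 0.3333·log₂(0.3333/0.2074) = 0.22811
  P(3)·log₂(P(3)/Q(3)) = 0.3333·log₂(0.3333/0.0814) = 0.67784

D_KL(P||Q) = -0.36441 + 0.22811 + 0.67784 = 0.54154 ≈ 0.5415 bits

D_KL(Q||P) = Σ Q(x) log₂(Q(x)/P(x))

Computing term by term:
  Q(1)·log₂(Q(1)/P(1)) = 0.7112·log₂(0.7112/0.3334) = 0.77734
  Q(2)·log₂(Q(2)/P(2)) = 0.2074·log₂(0.2074/0.3333) = -0.14195
  Q(3)·log₂(Q(3)/P(3)) = 0.0814·log₂(0.0814/0.3333) = -0.16554

D_KL(Q||P) = 0.77734 - 0.14195 - 0.16554 = 0.46985 ≈ 0.4699 bits

These are NOT equal (difference: 0.0716 bits). KL divergence is asymmetric: D_KL(P||Q) ≠ D_KL(Q||P) in general.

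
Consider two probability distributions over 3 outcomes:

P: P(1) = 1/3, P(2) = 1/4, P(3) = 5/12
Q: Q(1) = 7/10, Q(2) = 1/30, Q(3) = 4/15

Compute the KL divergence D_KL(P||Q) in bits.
0.6382 bits

D_KL(P||Q) = Σ P(x) log₂(P(x)/Q(x))

Computing term by term:
  P(1)·log₂(P(1)/Q(1)) = (1/3)·log₂((1/3)/(7/10)) = -0.35680
  P(2)·log₂(P(2)/Q(2)) = (1/4)·log₂((1/4)/(1/30)) = 0.72672
  P(3)·log₂(P(3)/Q(3)) = (5/12)·log₂((5/12)/(4/15)) = 0.26827

D_KL(P||Q) = -0.35680 + 0.72672 + 0.26827 = 0.63819 ≈ 0.6382 bits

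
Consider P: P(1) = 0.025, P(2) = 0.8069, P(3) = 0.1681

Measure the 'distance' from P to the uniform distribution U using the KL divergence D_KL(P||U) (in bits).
0.7697 bits

U(i) = 1/3 for all i

D_KL(P||U) = Σ P(x) log₂(P(x) / (1/3))
           = Σ P(x) log₂(P(x)) + log₂(3)
           = log₂(3) - H(P)

H(P) = -Σ P(x) log₂(P(x)):
  -P(1)·log₂(P(1)) = -(0.025)·log₂(0.025) = 0.13305
  -P(2)·log₂(P(2)) = -(0.8069)·log₂(0.8069) = 0.24977
  -P(3)·log₂(P(3)) = -(0.1681)·log₂(0.1681) = 0.43246
H(P) = 0.13305 + 0.24977 + 0.43246 = 0.81528 bits

log₂(3) = 1.58496 bits

D_KL(P||U) = 1.58496 - 0.81528 = 0.76968 ≈ 0.7697 bits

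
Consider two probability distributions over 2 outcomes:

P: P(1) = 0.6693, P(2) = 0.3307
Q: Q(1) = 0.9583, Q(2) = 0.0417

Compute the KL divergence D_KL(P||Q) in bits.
0.6414 bits

D_KL(P||Q) = Σ P(x) log₂(P(x)/Q(x))

Computing term by term:
  P(1)·log₂(P(1)/Q(1)) = 0.6693·log₂(0.6693/0.9583) = -0.34658
  P(2)·log₂(P(2)/Q(2)) = 0.3307·log₂(0.3307/0.0417) = 0.98793

D_KL(P||Q) = -0.34658 + 0.98793 = 0.64135 ≈ 0.6414 bits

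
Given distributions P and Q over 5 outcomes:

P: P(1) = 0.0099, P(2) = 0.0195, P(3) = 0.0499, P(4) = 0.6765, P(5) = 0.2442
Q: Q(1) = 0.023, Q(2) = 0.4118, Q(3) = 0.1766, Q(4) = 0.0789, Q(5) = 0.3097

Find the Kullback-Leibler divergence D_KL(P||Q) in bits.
1.8246 bits

D_KL(P||Q) = Σ P(x) log₂(P(x)/Q(x))

Computing term by term:
  P(1)·log₂(P(1)/Q(1)) = 0.0099·log₂(0.0099/0.023) = -0.01204
  P(2)·log₂(P(2)/Q(2)) = 0.0195·log₂(0.0195/0.4118) = -0.08581
  P(3)·log₂(P(3)/Q(3)) = 0.0499·log₂(0.0499/0.1766) = -0.09099
  P(4)·log₂(P(4)/Q(4)) = 0.6765·log₂(0.6765/0.0789) = 2.09715
  P(5)·log₂(P(5)/Q(5)) = 0.2442·log₂(0.2442/0.3097) = -0.08371

D_KL(P||Q) = -0.01204 - 0.08581 - 0.09099 + 2.09715 - 0.08371 = 1.82460 ≈ 1.8246 bits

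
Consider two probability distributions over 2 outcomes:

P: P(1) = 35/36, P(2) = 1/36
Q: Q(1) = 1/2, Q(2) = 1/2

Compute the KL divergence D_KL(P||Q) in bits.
0.8169 bits

D_KL(P||Q) = Σ P(x) log₂(P(x)/Q(x))

Computing term by term:
  P(1)·log₂(P(1)/Q(1)) = (35/36)·log₂((35/36)/(1/2)) = 0.93271
  P(2)·log₂(P(2)/Q(2)) = (1/36)·log₂((1/36)/(1/2)) = -0.11583

D_KL(P||Q) = 0.93271 - 0.11583 = 0.81688 ≈ 0.8169 bits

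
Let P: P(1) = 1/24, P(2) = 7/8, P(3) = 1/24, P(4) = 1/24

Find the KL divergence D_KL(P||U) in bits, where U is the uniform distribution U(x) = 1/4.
1.2583 bits

U(i) = 1/4 for all i

D_KL(P||U) = Σ P(x) log₂(P(x) / (1/4))
           = Σ P(x) log₂(P(x)) + log₂(4)
           = log₂(4) - H(P)

H(P) = -Σ P(x) log₂(P(x)):
  -P(1)·log₂(P(1)) = -(1/24)·log₂(1/24) = 0.19104
  -P(2)·log₂(P(2)) = -(7/8)·log₂(7/8) = 0.16856
  -P(3)·log₂(P(3)) = -(1/24)·log₂(1/24) = 0.19104
  -P(4)·log₂(P(4)) = -(1/24)·log₂(1/24) = 0.19104
H(P) = 0.19104 + 0.16856 + 0.19104 + 0.19104 = 0.74168 bits

log₂(4) = 2.00000 bits

D_KL(P||U) = 2.00000 - 0.74168 = 1.25832 ≈ 1.2583 bits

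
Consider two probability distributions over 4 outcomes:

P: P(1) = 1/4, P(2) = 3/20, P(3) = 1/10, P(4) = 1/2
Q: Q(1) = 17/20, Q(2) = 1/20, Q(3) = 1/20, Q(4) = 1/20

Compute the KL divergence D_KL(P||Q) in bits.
1.5573 bits

D_KL(P||Q) = Σ P(x) log₂(P(x)/Q(x))

Computing term by term:
  P(1)·log₂(P(1)/Q(1)) = (1/4)·log₂((1/4)/(17/20)) = -0.44138
  P(2)·log₂(P(2)/Q(2)) = (3/20)·log₂((3/20)/(1/20)) = 0.23774
  P(3)·log₂(P(3)/Q(3)) = (1/10)·log₂((1/10)/(1/20)) = 0.10000
  P(4)·log₂(P(4)/Q(4)) = (1/2)·log₂((1/2)/(1/20)) = 1.66096

D_KL(P||Q) = -0.44138 + 0.23774 + 0.10000 + 1.66096 = 1.55732 ≈ 1.5573 bits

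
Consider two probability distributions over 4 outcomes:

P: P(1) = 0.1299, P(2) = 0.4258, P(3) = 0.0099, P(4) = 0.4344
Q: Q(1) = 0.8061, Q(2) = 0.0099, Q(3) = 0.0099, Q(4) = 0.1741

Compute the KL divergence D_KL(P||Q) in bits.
2.5416 bits

D_KL(P||Q) = Σ P(x) log₂(P(x)/Q(x))

Computing term by term:
  P(1)·log₂(P(1)/Q(1)) = 0.1299·log₂(0.1299/0.8061) = -0.34210
  P(2)·log₂(P(2)/Q(2)) = 0.4258·log₂(0.4258/0.0099) = 2.31065
  P(3)·log₂(P(3)/Q(3)) = 0.0099·log₂(0.0099/0.0099) = 0.00000
  P(4)·log₂(P(4)/Q(4)) = 0.4344·log₂(0.4344/0.1741) = 0.57302

D_KL(P||Q) = -0.34210 + 2.31065 + 0.00000 + 0.57302 = 2.54157 ≈ 2.5416 bits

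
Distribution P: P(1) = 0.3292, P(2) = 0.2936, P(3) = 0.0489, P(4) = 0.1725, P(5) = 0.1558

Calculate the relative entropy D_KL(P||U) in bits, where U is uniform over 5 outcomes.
0.2070 bits

U(i) = 1/5 for all i

D_KL(P||U) = Σ P(x) log₂(P(x) / (1/5))
           = Σ P(x) log₂(P(x)) + log₂(5)
           = log₂(5) - H(P)

H(P) = -Σ P(x) log₂(P(x)):
  -P(1)·log₂(P(1)) = -(0.3292)·log₂(0.3292) = 0.52770
  -P(2)·log₂(P(2)) = -(0.2936)·log₂(0.2936) = 0.51911
  -P(3)·log₂(P(3)) = -(0.0489)·log₂(0.0489) = 0.21291
  -P(4)·log₂(P(4)) = -(0.1725)·log₂(0.1725) = 0.43734
  -P(5)·log₂(P(5)) = -(0.1558)·log₂(0.1558) = 0.41789
H(P) = 0.52770 + 0.51911 + 0.21291 + 0.43734 + 0.41789 = 2.11495 bits

log₂(5) = 2.32193 bits

D_KL(P||U) = 2.32193 - 2.11495 = 0.20698 ≈ 0.2070 bits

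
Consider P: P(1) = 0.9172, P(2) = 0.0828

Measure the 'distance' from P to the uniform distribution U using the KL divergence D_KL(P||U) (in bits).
0.5880 bits

U(i) = 1/2 for all i

D_KL(P||U) = Σ P(x) log₂(P(x) / (1/2))
           = Σ P(x) log₂(P(x)) + log₂(2)
           = log₂(2) - H(P)

H(P) = -Σ P(x) log₂(P(x)):
  -P(1)·log₂(P(1)) = -(0.9172)·log₂(0.9172) = 0.11437
  -P(2)·log₂(P(2)) = -(0.0828)·log₂(0.0828) = 0.29760
H(P) = 0.11437 + 0.29760 = 0.41197 bits

log₂(2) = 1.00000 bits

D_KL(P||U) = 1.00000 - 0.41197 = 0.58803 ≈ 0.5880 bits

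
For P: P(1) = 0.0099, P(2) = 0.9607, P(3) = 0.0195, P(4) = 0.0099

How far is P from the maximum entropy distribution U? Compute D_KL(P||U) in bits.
1.7018 bits

U(i) = 1/4 for all i

D_KL(P||U) = Σ P(x) log₂(P(x) / (1/4))
           = Σ P(x) log₂(P(x)) + log₂(4)
           = log₂(4) - H(P)

H(P) = -Σ P(x) log₂(P(x)):
  -P(1)·log₂(P(1)) = -(0.0099)·log₂(0.0099) = 0.06592
  -P(2)·log₂(P(2)) = -(0.9607)·log₂(0.9607) = 0.05557
  -P(3)·log₂(P(3)) = -(0.0195)·log₂(0.0195) = 0.11077
  -P(4)·log₂(P(4)) = -(0.0099)·log₂(0.0099) = 0.06592
H(P) = 0.06592 + 0.05557 + 0.11077 + 0.06592 = 0.29818 bits

log₂(4) = 2.00000 bits

D_KL(P||U) = 2.00000 - 0.29818 = 1.70182 ≈ 1.7018 bits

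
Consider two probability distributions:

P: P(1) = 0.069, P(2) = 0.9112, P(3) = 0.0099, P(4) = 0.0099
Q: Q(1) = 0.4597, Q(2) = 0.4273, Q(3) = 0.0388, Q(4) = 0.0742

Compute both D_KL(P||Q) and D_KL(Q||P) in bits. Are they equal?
D_KL(P||Q) = 0.7584 bits, D_KL(Q||P) = 1.0830 bits. No, they are not equal.

D_KL(P||Q) = Σ P(x) log₂(P(x)/Q(x))

Computing term by term:
  P(1)·log₂(P(1)/Q(1)) = 0.069·log₂(0.069/0.4597) = -0.18879
  P(2)·log₂(P(2)/Q(2)) = 0.9112·log₂(0.9112/0.4273) = 0.99550
  P(3)·log₂(P(3)/Q(3)) = 0.0099·log₂(0.0099/0.0388) = -0.01951
  P(4)·log₂(P(4)/Q(4)) = 0.0099·log₂(0.0099/0.0742) = -0.02877

D_KL(P||Q) = -0.18879 + 0.99550 - 0.01951 - 0.02877 = 0.75843 ≈ 0.7584 bits

D_KL(Q||P) = Σ Q(x) log₂(Q(x)/P(x))

Computing term by term:
  Q(1)·log₂(Q(1)/P(1)) = 0.4597·log₂(0.4597/0.069) = 1.25775
  Q(2)·log₂(Q(2)/P(2)) = 0.4273·log₂(0.4273/0.9112) = -0.46683
  Q(3)·log₂(Q(3)/P(3)) = 0.0388·log₂(0.0388/0.0099) = 0.07646
  Q(4)·log₂(Q(4)/P(4)) = 0.0742·log₂(0.0742/0.0099) = 0.21562

D_KL(Q||P) = 1.25775 - 0.46683 + 0.07646 + 0.21562 = 1.08300 ≈ 1.0830 bits

These are NOT equal (difference: 0.3246 bits). KL divergence is asymmetric: D_KL(P||Q) ≠ D_KL(Q||P) in general.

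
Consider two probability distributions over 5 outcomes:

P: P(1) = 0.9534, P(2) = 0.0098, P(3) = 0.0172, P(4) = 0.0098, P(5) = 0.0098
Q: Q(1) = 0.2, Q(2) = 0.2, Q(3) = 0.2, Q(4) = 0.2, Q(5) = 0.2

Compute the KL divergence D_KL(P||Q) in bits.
1.9593 bits

D_KL(P||Q) = Σ P(x) log₂(P(x)/Q(x))

Computing term by term:
  P(1)·log₂(P(1)/Q(1)) = 0.9534·log₂(0.9534/0.2) = 2.14809
  P(2)·log₂(P(2)/Q(2)) = 0.0098·log₂(0.0098/0.2) = -0.04264
  P(3)·log₂(P(3)/Q(3)) = 0.0172·log₂(0.0172/0.2) = -0.06088
  P(4)·log₂(P(4)/Q(4)) = 0.0098·log₂(0.0098/0.2) = -0.04264
  P(5)·log₂(P(5)/Q(5)) = 0.0098·log₂(0.0098/0.2) = -0.04264

D_KL(P||Q) = 2.14809 - 0.04264 - 0.06088 - 0.04264 - 0.04264 = 1.95929 ≈ 1.9593 bits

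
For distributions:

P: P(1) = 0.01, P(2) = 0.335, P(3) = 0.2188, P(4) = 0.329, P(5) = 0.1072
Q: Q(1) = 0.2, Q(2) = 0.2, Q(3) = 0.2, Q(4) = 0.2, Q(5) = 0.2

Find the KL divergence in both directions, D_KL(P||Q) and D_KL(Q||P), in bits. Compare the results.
D_KL(P||Q) = 0.3742 bits, D_KL(Q||P) = 0.7260 bits. D_KL(Q||P) is larger than D_KL(P||Q) by 0.3518 bits; the two directions differ.

D_KL(P||Q) = Σ P(x) log₂(P(x)/Q(x))

Computing term by term:
  P(1)·log₂(P(1)/Q(1)) = 0.01·log₂(0.01/0.2) = -0.04322
  P(2)·log₂(P(2)/Q(2)) = 0.335·log₂(0.335/0.2) = 0.24929
  P(3)·log₂(P(3)/Q(3)) = 0.2188·log₂(0.2188/0.2) = 0.02836
  P(4)·log₂(P(4)/Q(4)) = 0.329·log₂(0.329/0.2) = 0.23625
  P(5)·log₂(P(5)/Q(5)) = 0.1072·log₂(0.1072/0.2) = -0.09645

D_KL(P||Q) = -0.04322 + 0.24929 + 0.02836 + 0.23625 - 0.09645 = 0.37423 ≈ 0.3742 bits

D_KL(Q||P) = Σ Q(x) log₂(Q(x)/P(x))

Computing term by term:
  Q(1)·log₂(Q(1)/P(1)) = 0.2·log₂(0.2/0.01) = 0.86439
  Q(2)·log₂(Q(2)/P(2)) = 0.2·log₂(0.2/0.335) = -0.14883
  Q(3)·log₂(Q(3)/P(3)) = 0.2·log₂(0.2/0.2188) = -0.02592
  Q(4)·log₂(Q(4)/P(4)) = 0.2·log₂(0.2/0.329) = -0.14362
  Q(5)·log₂(Q(5)/P(5)) = 0.2·log₂(0.2/0.1072) = 0.17994

D_KL(Q||P) = 0.86439 - 0.14883 - 0.02592 - 0.14362 + 0.17994 = 0.72596 ≈ 0.7260 bits

These are NOT equal (difference: 0.3518 bits). KL divergence is asymmetric: D_KL(P||Q) ≠ D_KL(Q||P) in general.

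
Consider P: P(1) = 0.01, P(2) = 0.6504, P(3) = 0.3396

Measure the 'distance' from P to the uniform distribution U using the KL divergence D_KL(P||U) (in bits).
0.5858 bits

U(i) = 1/3 for all i

D_KL(P||U) = Σ P(x) log₂(P(x) / (1/3))
           = Σ P(x) log₂(P(x)) + log₂(3)
           = log₂(3) - H(P)

H(P) = -Σ P(x) log₂(P(x)):
  -P(1)·log₂(P(1)) = -(0.01)·log₂(0.01) = 0.06644
  -P(2)·log₂(P(2)) = -(0.6504)·log₂(0.6504) = 0.40364
  -P(3)·log₂(P(3)) = -(0.3396)·log₂(0.3396) = 0.52913
H(P) = 0.06644 + 0.40364 + 0.52913 = 0.99921 bits

log₂(3) = 1.58496 bits

D_KL(P||U) = 1.58496 - 0.99921 = 0.58575 ≈ 0.5858 bits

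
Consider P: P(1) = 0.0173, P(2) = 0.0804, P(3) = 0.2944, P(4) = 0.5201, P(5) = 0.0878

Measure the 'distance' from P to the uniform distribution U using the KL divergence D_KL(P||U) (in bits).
0.6102 bits

U(i) = 1/5 for all i

D_KL(P||U) = Σ P(x) log₂(P(x) / (1/5))
           = Σ P(x) log₂(P(x)) + log₂(5)
           = log₂(5) - H(P)

H(P) = -Σ P(x) log₂(P(x)):
  -P(1)·log₂(P(1)) = -(0.0173)·log₂(0.0173) = 0.10126
  -P(2)·log₂(P(2)) = -(0.0804)·log₂(0.0804) = 0.29239
  -P(3)·log₂(P(3)) = -(0.2944)·log₂(0.2944) = 0.51937
  -P(4)·log₂(P(4)) = -(0.5201)·log₂(0.5201) = 0.49053
  -P(5)·log₂(P(5)) = -(0.0878)·log₂(0.0878) = 0.30815
H(P) = 0.10126 + 0.29239 + 0.51937 + 0.49053 + 0.30815 = 1.71170 bits

log₂(5) = 2.32193 bits

D_KL(P||U) = 2.32193 - 1.71170 = 0.61023 ≈ 0.6102 bits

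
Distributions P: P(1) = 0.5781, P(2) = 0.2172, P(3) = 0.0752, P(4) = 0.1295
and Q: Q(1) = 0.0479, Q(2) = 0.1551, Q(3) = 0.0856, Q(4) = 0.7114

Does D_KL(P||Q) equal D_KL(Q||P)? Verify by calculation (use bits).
D_KL(P||Q) = 1.8504 bits, D_KL(Q||P) = 1.5169 bits. No — D_KL(P||Q) ≠ D_KL(Q||P) for this pair.

D_KL(P||Q) = Σ P(x) log₂(P(x)/Q(x))

Computing term by term:
  P(1)·log₂(P(1)/Q(1)) = 0.5781·log₂(0.5781/0.0479) = 2.07724
  P(2)·log₂(P(2)/Q(2)) = 0.2172·log₂(0.2172/0.1551) = 0.10552
  P(3)·log₂(P(3)/Q(3)) = 0.0752·log₂(0.0752/0.0856) = -0.01405
  P(4)·log₂(P(4)/Q(4)) = 0.1295·log₂(0.1295/0.7114) = -0.31827

D_KL(P||Q) = 2.07724 + 0.10552 - 0.01405 - 0.31827 = 1.85044 ≈ 1.8504 bits

D_KL(Q||P) = Σ Q(x) log₂(Q(x)/P(x))

Computing term by term:
  Q(1)·log₂(Q(1)/P(1)) = 0.0479·log₂(0.0479/0.5781) = -0.17212
  Q(2)·log₂(Q(2)/P(2)) = 0.1551·log₂(0.1551/0.2172) = -0.07535
  Q(3)·log₂(Q(3)/P(3)) = 0.0856·log₂(0.0856/0.0752) = 0.01600
  Q(4)·log₂(Q(4)/P(4)) = 0.7114·log₂(0.7114/0.1295) = 1.74841

D_KL(Q||P) = -0.17212 - 0.07535 + 0.01600 + 1.74841 = 1.51694 ≈ 1.5169 bits

These are NOT equal (difference: 0.3335 bits). KL divergence is asymmetric: D_KL(P||Q) ≠ D_KL(Q||P) in general.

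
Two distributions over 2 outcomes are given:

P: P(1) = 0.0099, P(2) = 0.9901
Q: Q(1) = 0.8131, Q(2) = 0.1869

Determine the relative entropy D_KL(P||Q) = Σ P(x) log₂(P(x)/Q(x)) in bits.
2.3185 bits

D_KL(P||Q) = Σ P(x) log₂(P(x)/Q(x))

Computing term by term:
  P(1)·log₂(P(1)/Q(1)) = 0.0099·log₂(0.0099/0.8131) = -0.06296
  P(2)·log₂(P(2)/Q(2)) = 0.9901·log₂(0.9901/0.1869) = 2.38150

D_KL(P||Q) = -0.06296 + 2.38150 = 2.31854 ≈ 2.3185 bits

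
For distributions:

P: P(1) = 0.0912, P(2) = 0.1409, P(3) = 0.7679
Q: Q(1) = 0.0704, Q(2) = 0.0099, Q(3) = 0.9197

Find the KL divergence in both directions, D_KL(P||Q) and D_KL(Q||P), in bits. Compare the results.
D_KL(P||Q) = 0.3740 bits, D_KL(Q||P) = 0.1751 bits. D_KL(P||Q) is larger than D_KL(Q||P) by 0.1989 bits; the two directions differ.

D_KL(P||Q) = Σ P(x) log₂(P(x)/Q(x))

Computing term by term:
  P(1)·log₂(P(1)/Q(1)) = 0.0912·log₂(0.0912/0.0704) = 0.03406
  P(2)·log₂(P(2)/Q(2)) = 0.1409·log₂(0.1409/0.0099) = 0.53980
  P(3)·log₂(P(3)/Q(3)) = 0.7679·log₂(0.7679/0.9197) = -0.19984

D_KL(P||Q) = 0.03406 + 0.53980 - 0.19984 = 0.37402 ≈ 0.3740 bits

D_KL(Q||P) = Σ Q(x) log₂(Q(x)/P(x))

Computing term by term:
  Q(1)·log₂(Q(1)/P(1)) = 0.0704·log₂(0.0704/0.0912) = -0.02629
  Q(2)·log₂(Q(2)/P(2)) = 0.0099·log₂(0.0099/0.1409) = -0.03793
  Q(3)·log₂(Q(3)/P(3)) = 0.9197·log₂(0.9197/0.7679) = 0.23935

D_KL(Q||P) = -0.02629 - 0.03793 + 0.23935 = 0.17513 ≈ 0.1751 bits

These are NOT equal (difference: 0.1989 bits). KL divergence is asymmetric: D_KL(P||Q) ≠ D_KL(Q||P) in general.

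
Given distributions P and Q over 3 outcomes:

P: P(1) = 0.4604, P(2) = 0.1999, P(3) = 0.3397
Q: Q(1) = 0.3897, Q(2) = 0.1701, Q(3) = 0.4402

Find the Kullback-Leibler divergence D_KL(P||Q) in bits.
0.0303 bits

D_KL(P||Q) = Σ P(x) log₂(P(x)/Q(x))

Computing term by term:
  P(1)·log₂(P(1)/Q(1)) = 0.4604·log₂(0.4604/0.3897) = 0.11074
  P(2)·log₂(P(2)/Q(2)) = 0.1999·log₂(0.1999/0.1701) = 0.04656
  P(3)·log₂(P(3)/Q(3)) = 0.3397·log₂(0.3397/0.4402) = -0.12701

D_KL(P||Q) = 0.11074 + 0.04656 - 0.12701 = 0.03029 ≈ 0.0303 bits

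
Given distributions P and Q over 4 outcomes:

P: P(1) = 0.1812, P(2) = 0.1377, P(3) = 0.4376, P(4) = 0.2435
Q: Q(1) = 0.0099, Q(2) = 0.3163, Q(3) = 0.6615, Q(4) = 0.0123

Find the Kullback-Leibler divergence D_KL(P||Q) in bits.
1.3827 bits

D_KL(P||Q) = Σ P(x) log₂(P(x)/Q(x))

Computing term by term:
  P(1)·log₂(P(1)/Q(1)) = 0.1812·log₂(0.1812/0.0099) = 0.75995
  P(2)·log₂(P(2)/Q(2)) = 0.1377·log₂(0.1377/0.3163) = -0.16521
  P(3)·log₂(P(3)/Q(3)) = 0.4376·log₂(0.4376/0.6615) = -0.26087
  P(4)·log₂(P(4)/Q(4)) = 0.2435·log₂(0.2435/0.0123) = 1.04880

D_KL(P||Q) = 0.75995 - 0.16521 - 0.26087 + 1.04880 = 1.38267 ≈ 1.3827 bits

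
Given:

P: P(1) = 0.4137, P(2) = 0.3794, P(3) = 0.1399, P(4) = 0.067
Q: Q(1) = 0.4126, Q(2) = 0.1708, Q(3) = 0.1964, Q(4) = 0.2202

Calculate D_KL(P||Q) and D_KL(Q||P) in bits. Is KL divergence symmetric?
D_KL(P||Q) = 0.2550 bits, D_KL(Q||P) = 0.2759 bits. No, KL divergence is not symmetric.

D_KL(P||Q) = Σ P(x) log₂(P(x)/Q(x))

Computing term by term:
  P(1)·log₂(P(1)/Q(1)) = 0.4137·log₂(0.4137/0.4126) = 0.00159
  P(2)·log₂(P(2)/Q(2)) = 0.3794·log₂(0.3794/0.1708) = 0.43685
  P(3)·log₂(P(3)/Q(3)) = 0.1399·log₂(0.1399/0.1964) = -0.06847
  P(4)·log₂(P(4)/Q(4)) = 0.067·log₂(0.067/0.2202) = -0.11501

D_KL(P||Q) = 0.00159 + 0.43685 - 0.06847 - 0.11501 = 0.25496 ≈ 0.2550 bits

D_KL(Q||P) = Σ Q(x) log₂(Q(x)/P(x))

Computing term by term:
  Q(1)·log₂(Q(1)/P(1)) = 0.4126·log₂(0.4126/0.4137) = -0.00158
  Q(2)·log₂(Q(2)/P(2)) = 0.1708·log₂(0.1708/0.3794) = -0.19666
  Q(3)·log₂(Q(3)/P(3)) = 0.1964·log₂(0.1964/0.1399) = 0.09612
  Q(4)·log₂(Q(4)/P(4)) = 0.2202·log₂(0.2202/0.067) = 0.37799

D_KL(Q||P) = -0.00158 - 0.19666 + 0.09612 + 0.37799 = 0.27587 ≈ 0.2759 bits

These are NOT equal (difference: 0.0209 bits). KL divergence is asymmetric: D_KL(P||Q) ≠ D_KL(Q||P) in general.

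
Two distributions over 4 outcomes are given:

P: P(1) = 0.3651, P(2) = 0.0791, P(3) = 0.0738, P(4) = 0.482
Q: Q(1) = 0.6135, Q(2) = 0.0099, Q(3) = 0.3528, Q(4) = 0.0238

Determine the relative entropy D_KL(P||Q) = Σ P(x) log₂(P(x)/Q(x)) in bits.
1.8891 bits

D_KL(P||Q) = Σ P(x) log₂(P(x)/Q(x))

Computing term by term:
  P(1)·log₂(P(1)/Q(1)) = 0.3651·log₂(0.3651/0.6135) = -0.27338
  P(2)·log₂(P(2)/Q(2)) = 0.0791·log₂(0.0791/0.0099) = 0.23716
  P(3)·log₂(P(3)/Q(3)) = 0.0738·log₂(0.0738/0.3528) = -0.16658
  P(4)·log₂(P(4)/Q(4)) = 0.482·log₂(0.482/0.0238) = 2.09188

D_KL(P||Q) = -0.27338 + 0.23716 - 0.16658 + 2.09188 = 1.88908 ≈ 1.8891 bits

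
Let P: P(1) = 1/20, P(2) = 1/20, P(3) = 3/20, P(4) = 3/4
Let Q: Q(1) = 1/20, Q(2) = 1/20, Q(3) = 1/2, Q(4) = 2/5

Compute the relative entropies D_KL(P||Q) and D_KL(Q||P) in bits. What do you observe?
D_KL(P||Q) = 0.4196 bits, D_KL(Q||P) = 0.5057 bits. The two directions give different values (D_KL(Q||P) exceeds D_KL(P||Q) by 0.0861 bits): KL divergence is asymmetric.

D_KL(P||Q) = Σ P(x) log₂(P(x)/Q(x))

Computing term by term:
  P(1)·log₂(P(1)/Q(1)) = (1/20)·log₂((1/20)/(1/20)) = 0.00000
  P(2)·log₂(P(2)/Q(2)) = (1/20)·log₂((1/20)/(1/20)) = 0.00000
  P(3)·log₂(P(3)/Q(3)) = (3/20)·log₂((3/20)/(1/2)) = -0.26054
  P(4)·log₂(P(4)/Q(4)) = (3/4)·log₂((3/4)/(2/5)) = 0.68017

D_KL(P||Q) = 0.00000 + 0.00000 - 0.26054 + 0.68017 = 0.41963 ≈ 0.4196 bits

D_KL(Q||P) = Σ Q(x) log₂(Q(x)/P(x))

Computing term by term:
  Q(1)·log₂(Q(1)/P(1)) = (1/20)·log₂((1/20)/(1/20)) = 0.00000
  Q(2)·log₂(Q(2)/P(2)) = (1/20)·log₂((1/20)/(1/20)) = 0.00000
  Q(3)·log₂(Q(3)/P(3)) = (1/2)·log₂((1/2)/(3/20)) = 0.86848
  Q(4)·log₂(Q(4)/P(4)) = (2/5)·log₂((2/5)/(3/4)) = -0.36276

D_KL(Q||P) = 0.00000 + 0.00000 + 0.86848 - 0.36276 = 0.50572 ≈ 0.5057 bits

These are NOT equal (difference: 0.0861 bits). KL divergence is asymmetric: D_KL(P||Q) ≠ D_KL(Q||P) in general.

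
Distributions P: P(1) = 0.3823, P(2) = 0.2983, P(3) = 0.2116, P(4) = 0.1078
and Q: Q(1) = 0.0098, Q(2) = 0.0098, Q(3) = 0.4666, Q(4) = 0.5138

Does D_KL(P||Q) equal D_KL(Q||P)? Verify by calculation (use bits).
D_KL(P||Q) = 3.0065 bits, D_KL(Q||P) = 1.5897 bits. No — D_KL(P||Q) ≠ D_KL(Q||P) for this pair.

D_KL(P||Q) = Σ P(x) log₂(P(x)/Q(x))

Computing term by term:
  P(1)·log₂(P(1)/Q(1)) = 0.3823·log₂(0.3823/0.0098) = 2.02075
  P(2)·log₂(P(2)/Q(2)) = 0.2983·log₂(0.2983/0.0098) = 1.46997
  P(3)·log₂(P(3)/Q(3)) = 0.2116·log₂(0.2116/0.4666) = -0.24140
  P(4)·log₂(P(4)/Q(4)) = 0.1078·log₂(0.1078/0.5138) = -0.24286

D_KL(P||Q) = 2.02075 + 1.46997 - 0.24140 - 0.24286 = 3.00646 ≈ 3.0065 bits

D_KL(Q||P) = Σ Q(x) log₂(Q(x)/P(x))

Computing term by term:
  Q(1)·log₂(Q(1)/P(1)) = 0.0098·log₂(0.0098/0.3823) = -0.05180
  Q(2)·log₂(Q(2)/P(2)) = 0.0098·log₂(0.0098/0.2983) = -0.04829
  Q(3)·log₂(Q(3)/P(3)) = 0.4666·log₂(0.4666/0.2116) = 0.53232
  Q(4)·log₂(Q(4)/P(4)) = 0.5138·log₂(0.5138/0.1078) = 1.15751

D_KL(Q||P) = -0.05180 - 0.04829 + 0.53232 + 1.15751 = 1.58974 ≈ 1.5897 bits

These are NOT equal (difference: 1.4168 bits). KL divergence is asymmetric: D_KL(P||Q) ≠ D_KL(Q||P) in general.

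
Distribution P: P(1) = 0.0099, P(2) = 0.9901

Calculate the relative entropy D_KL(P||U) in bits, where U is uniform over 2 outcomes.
0.9199 bits

U(i) = 1/2 for all i

D_KL(P||U) = Σ P(x) log₂(P(x) / (1/2))
           = Σ P(x) log₂(P(x)) + log₂(2)
           = log₂(2) - H(P)

H(P) = -Σ P(x) log₂(P(x)):
  -P(1)·log₂(P(1)) = -(0.0099)·log₂(0.0099) = 0.06592
  -P(2)·log₂(P(2)) = -(0.9901)·log₂(0.9901) = 0.01421
H(P) = 0.06592 + 0.01421 = 0.08013 bits

log₂(2) = 1.00000 bits

D_KL(P||U) = 1.00000 - 0.08013 = 0.91987 ≈ 0.9199 bits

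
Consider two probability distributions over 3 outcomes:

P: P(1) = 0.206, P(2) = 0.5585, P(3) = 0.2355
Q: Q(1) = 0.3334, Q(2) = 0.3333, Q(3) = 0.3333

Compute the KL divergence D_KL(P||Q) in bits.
0.1548 bits

D_KL(P||Q) = Σ P(x) log₂(P(x)/Q(x))

Computing term by term:
  P(1)·log₂(P(1)/Q(1)) = 0.206·log₂(0.206/0.3334) = -0.14309
  P(2)·log₂(P(2)/Q(2)) = 0.5585·log₂(0.5585/0.3333) = 0.41594
  P(3)·log₂(P(3)/Q(3)) = 0.2355·log₂(0.2355/0.3333) = -0.11801

D_KL(P||Q) = -0.14309 + 0.41594 - 0.11801 = 0.15484 ≈ 0.1548 bits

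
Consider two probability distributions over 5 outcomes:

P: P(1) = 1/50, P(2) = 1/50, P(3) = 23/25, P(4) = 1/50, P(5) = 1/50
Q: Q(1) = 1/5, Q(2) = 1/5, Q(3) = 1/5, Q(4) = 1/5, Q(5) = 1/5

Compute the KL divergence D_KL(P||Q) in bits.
1.7597 bits

D_KL(P||Q) = Σ P(x) log₂(P(x)/Q(x))

Computing term by term:
  P(1)·log₂(P(1)/Q(1)) = (1/50)·log₂((1/50)/(1/5)) = -0.06644
  P(2)·log₂(P(2)/Q(2)) = (1/50)·log₂((1/50)/(1/5)) = -0.06644
  P(3)·log₂(P(3)/Q(3)) = (23/25)·log₂((23/25)/(1/5)) = 2.02550
  P(4)·log₂(P(4)/Q(4)) = (1/50)·log₂((1/50)/(1/5)) = -0.06644
  P(5)·log₂(P(5)/Q(5)) = (1/50)·log₂((1/50)/(1/5)) = -0.06644

D_KL(P||Q) = -0.06644 - 0.06644 + 2.02550 - 0.06644 - 0.06644 = 1.75974 ≈ 1.7597 bits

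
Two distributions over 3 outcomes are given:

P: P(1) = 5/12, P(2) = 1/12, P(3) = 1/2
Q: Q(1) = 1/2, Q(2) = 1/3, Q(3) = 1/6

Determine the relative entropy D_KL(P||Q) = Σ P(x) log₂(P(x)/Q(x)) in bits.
0.5162 bits

D_KL(P||Q) = Σ P(x) log₂(P(x)/Q(x))

Computing term by term:
  P(1)·log₂(P(1)/Q(1)) = (5/12)·log₂((5/12)/(1/2)) = -0.10960
  P(2)·log₂(P(2)/Q(2)) = (1/12)·log₂((1/12)/(1/3)) = -0.16667
  P(3)·log₂(P(3)/Q(3)) = (1/2)·log₂((1/2)/(1/6)) = 0.79248

D_KL(P||Q) = -0.10960 - 0.16667 + 0.79248 = 0.51621 ≈ 0.5162 bits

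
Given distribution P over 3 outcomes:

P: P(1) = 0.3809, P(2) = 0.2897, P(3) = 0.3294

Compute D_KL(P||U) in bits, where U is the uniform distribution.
0.0090 bits

U(i) = 1/3 for all i

D_KL(P||U) = Σ P(x) log₂(P(x) / (1/3))
           = Σ P(x) log₂(P(x)) + log₂(3)
           = log₂(3) - H(P)

H(P) = -Σ P(x) log₂(P(x)):
  -P(1)·log₂(P(1)) = -(0.3809)·log₂(0.3809) = 0.53041
  -P(2)·log₂(P(2)) = -(0.2897)·log₂(0.2897) = 0.51780
  -P(3)·log₂(P(3)) = -(0.3294)·log₂(0.3294) = 0.52773
H(P) = 0.53041 + 0.51780 + 0.52773 = 1.57594 bits

log₂(3) = 1.58496 bits

D_KL(P||U) = 1.58496 - 1.57594 = 0.00902 ≈ 0.0090 bits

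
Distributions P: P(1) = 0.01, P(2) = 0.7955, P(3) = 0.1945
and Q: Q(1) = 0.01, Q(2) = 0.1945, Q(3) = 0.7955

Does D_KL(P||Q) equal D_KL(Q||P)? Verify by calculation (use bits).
D_KL(P||Q) = 1.2213 bits, D_KL(Q||P) = 1.2213 bits. Yes — for this pair D_KL(P||Q) = D_KL(Q||P).

D_KL(P||Q) = Σ P(x) log₂(P(x)/Q(x))

Computing term by term:
  P(1)·log₂(P(1)/Q(1)) = 0.01·log₂(0.01/0.01) = 0.00000
  P(2)·log₂(P(2)/Q(2)) = 0.7955·log₂(0.7955/0.1945) = 1.61653
  P(3)·log₂(P(3)/Q(3)) = 0.1945·log₂(0.1945/0.7955) = -0.39524

D_KL(P||Q) = 0.00000 + 1.61653 - 0.39524 = 1.22129 ≈ 1.2213 bits

D_KL(Q||P) = Σ Q(x) log₂(Q(x)/P(x))

Computing term by term:
  Q(1)·log₂(Q(1)/P(1)) = 0.01·log₂(0.01/0.01) = 0.00000
  Q(2)·log₂(Q(2)/P(2)) = 0.1945·log₂(0.1945/0.7955) = -0.39524
  Q(3)·log₂(Q(3)/P(3)) = 0.7955·log₂(0.7955/0.1945) = 1.61653

D_KL(Q||P) = 0.00000 - 0.39524 + 1.61653 = 1.22129 ≈ 1.2213 bits

These ARE equal here. Q is P with outcomes relabeled (Q(2) = P(3), Q(3) = P(2)) by a relabeling that is its own inverse, so the two sums contain exactly the same terms in a different order. This is a special case — KL divergence is not symmetric in general: D_KL(P||Q) ≠ D_KL(Q||P) for most P, Q.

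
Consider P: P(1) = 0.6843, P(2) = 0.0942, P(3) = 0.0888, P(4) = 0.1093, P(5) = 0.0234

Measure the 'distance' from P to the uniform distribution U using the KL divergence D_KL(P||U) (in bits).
0.8403 bits

U(i) = 1/5 for all i

D_KL(P||U) = Σ P(x) log₂(P(x) / (1/5))
           = Σ P(x) log₂(P(x)) + log₂(5)
           = log₂(5) - H(P)

H(P) = -Σ P(x) log₂(P(x)):
  -P(1)·log₂(P(1)) = -(0.6843)·log₂(0.6843) = 0.37452
  -P(2)·log₂(P(2)) = -(0.0942)·log₂(0.0942) = 0.32105
  -P(3)·log₂(P(3)) = -(0.0888)·log₂(0.0888) = 0.31020
  -P(4)·log₂(P(4)) = -(0.1093)·log₂(0.1093) = 0.34906
  -P(5)·log₂(P(5)) = -(0.0234)·log₂(0.0234) = 0.12677
H(P) = 0.37452 + 0.32105 + 0.31020 + 0.34906 + 0.12677 = 1.48160 bits

log₂(5) = 2.32193 bits

D_KL(P||U) = 2.32193 - 1.48160 = 0.84033 ≈ 0.8403 bits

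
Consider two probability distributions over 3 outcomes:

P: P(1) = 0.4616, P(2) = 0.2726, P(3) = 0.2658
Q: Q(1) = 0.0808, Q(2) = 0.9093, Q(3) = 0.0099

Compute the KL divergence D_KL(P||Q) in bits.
1.9485 bits

D_KL(P||Q) = Σ P(x) log₂(P(x)/Q(x))

Computing term by term:
  P(1)·log₂(P(1)/Q(1)) = 0.4616·log₂(0.4616/0.0808) = 1.16056
  P(2)·log₂(P(2)/Q(2)) = 0.2726·log₂(0.2726/0.9093) = -0.47377
  P(3)·log₂(P(3)/Q(3)) = 0.2658·log₂(0.2658/0.0099) = 1.26169

D_KL(P||Q) = 1.16056 - 0.47377 + 1.26169 = 1.94848 ≈ 1.9485 bits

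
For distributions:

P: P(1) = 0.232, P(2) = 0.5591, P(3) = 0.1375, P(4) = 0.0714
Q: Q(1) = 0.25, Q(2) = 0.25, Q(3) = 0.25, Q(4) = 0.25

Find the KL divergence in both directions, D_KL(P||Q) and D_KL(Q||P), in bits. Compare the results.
D_KL(P||Q) = 0.3765 bits, D_KL(Q||P) = 0.4043 bits. D_KL(Q||P) is larger than D_KL(P||Q) by 0.0278 bits; the two directions differ.

D_KL(P||Q) = Σ P(x) log₂(P(x)/Q(x))

Computing term by term:
  P(1)·log₂(P(1)/Q(1)) = 0.232·log₂(0.232/0.25) = -0.02501
  P(2)·log₂(P(2)/Q(2)) = 0.5591·log₂(0.5591/0.25) = 0.64921
  P(3)·log₂(P(3)/Q(3)) = 0.1375·log₂(0.1375/0.25) = -0.11859
  P(4)·log₂(P(4)/Q(4)) = 0.0714·log₂(0.0714/0.25) = -0.12909

D_KL(P||Q) = -0.02501 + 0.64921 - 0.11859 - 0.12909 = 0.37652 ≈ 0.3765 bits

D_KL(Q||P) = Σ Q(x) log₂(Q(x)/P(x))

Computing term by term:
  Q(1)·log₂(Q(1)/P(1)) = 0.25·log₂(0.25/0.232) = 0.02695
  Q(2)·log₂(Q(2)/P(2)) = 0.25·log₂(0.25/0.5591) = -0.29029
  Q(3)·log₂(Q(3)/P(3)) = 0.25·log₂(0.25/0.1375) = 0.21562
  Q(4)·log₂(Q(4)/P(4)) = 0.25·log₂(0.25/0.0714) = 0.45198

D_KL(Q||P) = 0.02695 - 0.29029 + 0.21562 + 0.45198 = 0.40426 ≈ 0.4043 bits

These are NOT equal (difference: 0.0278 bits). KL divergence is asymmetric: D_KL(P||Q) ≠ D_KL(Q||P) in general.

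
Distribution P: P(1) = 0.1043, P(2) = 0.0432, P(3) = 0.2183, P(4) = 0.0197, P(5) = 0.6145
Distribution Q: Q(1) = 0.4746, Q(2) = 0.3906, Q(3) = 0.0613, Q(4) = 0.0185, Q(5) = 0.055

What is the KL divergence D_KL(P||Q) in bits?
2.1762 bits

D_KL(P||Q) = Σ P(x) log₂(P(x)/Q(x))

Computing term by term:
  P(1)·log₂(P(1)/Q(1)) = 0.1043·log₂(0.1043/0.4746) = -0.22800
  P(2)·log₂(P(2)/Q(2)) = 0.0432·log₂(0.0432/0.3906) = -0.13723
  P(3)·log₂(P(3)/Q(3)) = 0.2183·log₂(0.2183/0.0613) = 0.40000
  P(4)·log₂(P(4)/Q(4)) = 0.0197·log₂(0.0197/0.0185) = 0.00179
  P(5)·log₂(P(5)/Q(5)) = 0.6145·log₂(0.6145/0.055) = 2.13963

D_KL(P||Q) = -0.22800 - 0.13723 + 0.40000 + 0.00179 + 2.13963 = 2.17619 ≈ 2.1762 bits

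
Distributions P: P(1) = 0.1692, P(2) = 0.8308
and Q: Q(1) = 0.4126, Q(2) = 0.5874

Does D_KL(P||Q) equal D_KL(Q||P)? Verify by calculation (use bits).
D_KL(P||Q) = 0.1979 bits, D_KL(Q||P) = 0.2368 bits. No — D_KL(P||Q) ≠ D_KL(Q||P) for this pair.

D_KL(P||Q) = Σ P(x) log₂(P(x)/Q(x))

Computing term by term:
  P(1)·log₂(P(1)/Q(1)) = 0.1692·log₂(0.1692/0.4126) = -0.21759
  P(2)·log₂(P(2)/Q(2)) = 0.8308·log₂(0.8308/0.5874) = 0.41553

D_KL(P||Q) = -0.21759 + 0.41553 = 0.19794 ≈ 0.1979 bits

D_KL(Q||P) = Σ Q(x) log₂(Q(x)/P(x))

Computing term by term:
  Q(1)·log₂(Q(1)/P(1)) = 0.4126·log₂(0.4126/0.1692) = 0.53061
  Q(2)·log₂(Q(2)/P(2)) = 0.5874·log₂(0.5874/0.8308) = -0.29379

D_KL(Q||P) = 0.53061 - 0.29379 = 0.23682 ≈ 0.2368 bits

These are NOT equal (difference: 0.0389 bits). KL divergence is asymmetric: D_KL(P||Q) ≠ D_KL(Q||P) in general.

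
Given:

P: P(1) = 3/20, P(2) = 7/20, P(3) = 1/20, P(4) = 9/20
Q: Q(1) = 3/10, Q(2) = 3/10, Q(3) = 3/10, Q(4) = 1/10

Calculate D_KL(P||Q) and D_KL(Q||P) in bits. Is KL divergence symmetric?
D_KL(P||Q) = 0.7751 bits, D_KL(Q||P) = 0.7918 bits. No, KL divergence is not symmetric.

D_KL(P||Q) = Σ P(x) log₂(P(x)/Q(x))

Computing term by term:
  P(1)·log₂(P(1)/Q(1)) = (3/20)·log₂((3/20)/(3/10)) = -0.15000
  P(2)·log₂(P(2)/Q(2)) = (7/20)·log₂((7/20)/(3/10)) = 0.07784
  P(3)·log₂(P(3)/Q(3)) = (1/20)·log₂((1/20)/(3/10)) = -0.12925
  P(4)·log₂(P(4)/Q(4)) = (9/20)·log₂((9/20)/(1/10)) = 0.97647

D_KL(P||Q) = -0.15000 + 0.07784 - 0.12925 + 0.97647 = 0.77506 ≈ 0.7751 bits

D_KL(Q||P) = Σ Q(x) log₂(Q(x)/P(x))

Computing term by term:
  Q(1)·log₂(Q(1)/P(1)) = (3/10)·log₂((3/10)/(3/20)) = 0.30000
  Q(2)·log₂(Q(2)/P(2)) = (3/10)·log₂((3/10)/(7/20)) = -0.06672
  Q(3)·log₂(Q(3)/P(3)) = (3/10)·log₂((3/10)/(1/20)) = 0.77549
  Q(4)·log₂(Q(4)/P(4)) = (1/10)·log₂((1/10)/(9/20)) = -0.21699

D_KL(Q||P) = 0.30000 - 0.06672 + 0.77549 - 0.21699 = 0.79178 ≈ 0.7918 bits

These are NOT equal (difference: 0.0167 bits). KL divergence is asymmetric: D_KL(P||Q) ≠ D_KL(Q||P) in general.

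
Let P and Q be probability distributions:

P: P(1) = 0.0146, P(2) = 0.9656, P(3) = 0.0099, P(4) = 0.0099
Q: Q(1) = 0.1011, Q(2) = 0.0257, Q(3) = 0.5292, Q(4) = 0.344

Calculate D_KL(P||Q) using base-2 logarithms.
4.9034 bits

D_KL(P||Q) = Σ P(x) log₂(P(x)/Q(x))

Computing term by term:
  P(1)·log₂(P(1)/Q(1)) = 0.0146·log₂(0.0146/0.1011) = -0.04076
  P(2)·log₂(P(2)/Q(2)) = 0.9656·log₂(0.9656/0.0257) = 5.05162
  P(3)·log₂(P(3)/Q(3)) = 0.0099·log₂(0.0099/0.5292) = -0.05683
  P(4)·log₂(P(4)/Q(4)) = 0.0099·log₂(0.0099/0.344) = -0.05068

D_KL(P||Q) = -0.04076 + 5.05162 - 0.05683 - 0.05068 = 4.90335 ≈ 4.9034 bits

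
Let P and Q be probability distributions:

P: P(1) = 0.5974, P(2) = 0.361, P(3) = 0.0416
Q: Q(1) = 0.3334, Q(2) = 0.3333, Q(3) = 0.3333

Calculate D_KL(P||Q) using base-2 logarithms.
0.4194 bits

D_KL(P||Q) = Σ P(x) log₂(P(x)/Q(x))

Computing term by term:
  P(1)·log₂(P(1)/Q(1)) = 0.5974·log₂(0.5974/0.3334) = 0.50268
  P(2)·log₂(P(2)/Q(2)) = 0.361·log₂(0.361/0.3333) = 0.04158
  P(3)·log₂(P(3)/Q(3)) = 0.0416·log₂(0.0416/0.3333) = -0.12489

D_KL(P||Q) = 0.50268 + 0.04158 - 0.12489 = 0.41937 ≈ 0.4194 bits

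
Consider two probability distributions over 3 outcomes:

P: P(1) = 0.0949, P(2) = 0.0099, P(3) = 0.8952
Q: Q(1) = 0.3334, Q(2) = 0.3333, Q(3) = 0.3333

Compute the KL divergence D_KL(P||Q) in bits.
1.0538 bits

D_KL(P||Q) = Σ P(x) log₂(P(x)/Q(x))

Computing term by term:
  P(1)·log₂(P(1)/Q(1)) = 0.0949·log₂(0.0949/0.3334) = -0.17203
  P(2)·log₂(P(2)/Q(2)) = 0.0099·log₂(0.0099/0.3333) = -0.05023
  P(3)·log₂(P(3)/Q(3)) = 0.8952·log₂(0.8952/0.3333) = 1.27601

D_KL(P||Q) = -0.17203 - 0.05023 + 1.27601 = 1.05375 ≈ 1.0538 bits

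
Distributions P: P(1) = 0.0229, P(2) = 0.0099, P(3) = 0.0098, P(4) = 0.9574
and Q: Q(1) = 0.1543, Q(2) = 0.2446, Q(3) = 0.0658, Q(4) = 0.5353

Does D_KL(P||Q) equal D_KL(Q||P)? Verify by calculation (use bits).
D_KL(P||Q) = 0.6673 bits, D_KL(Q||P) = 1.2882 bits. No — D_KL(P||Q) ≠ D_KL(Q||P) for this pair.

D_KL(P||Q) = Σ P(x) log₂(P(x)/Q(x))

Computing term by term:
  P(1)·log₂(P(1)/Q(1)) = 0.0229·log₂(0.0229/0.1543) = -0.06303
  P(2)·log₂(P(2)/Q(2)) = 0.0099·log₂(0.0099/0.2446) = -0.04581
  P(3)·log₂(P(3)/Q(3)) = 0.0098·log₂(0.0098/0.0658) = -0.02692
  P(4)·log₂(P(4)/Q(4)) = 0.9574·log₂(0.9574/0.5353) = 0.80304

D_KL(P||Q) = -0.06303 - 0.04581 - 0.02692 + 0.80304 = 0.66728 ≈ 0.6673 bits

D_KL(Q||P) = Σ Q(x) log₂(Q(x)/P(x))

Computing term by term:
  Q(1)·log₂(Q(1)/P(1)) = 0.1543·log₂(0.1543/0.0229) = 0.42468
  Q(2)·log₂(Q(2)/P(2)) = 0.2446·log₂(0.2446/0.0099) = 1.13173
  Q(3)·log₂(Q(3)/P(3)) = 0.0658·log₂(0.0658/0.0098) = 0.18077
  Q(4)·log₂(Q(4)/P(4)) = 0.5353·log₂(0.5353/0.9574) = -0.44900

D_KL(Q||P) = 0.42468 + 1.13173 + 0.18077 - 0.44900 = 1.28818 ≈ 1.2882 bits

These are NOT equal (difference: 0.6209 bits). KL divergence is asymmetric: D_KL(P||Q) ≠ D_KL(Q||P) in general.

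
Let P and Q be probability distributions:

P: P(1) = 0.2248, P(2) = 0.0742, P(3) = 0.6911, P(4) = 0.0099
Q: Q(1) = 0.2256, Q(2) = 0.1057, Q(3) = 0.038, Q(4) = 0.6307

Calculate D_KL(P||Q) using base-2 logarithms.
2.7938 bits

D_KL(P||Q) = Σ P(x) log₂(P(x)/Q(x))

Computing term by term:
  P(1)·log₂(P(1)/Q(1)) = 0.2248·log₂(0.2248/0.2256) = -0.00115
  P(2)·log₂(P(2)/Q(2)) = 0.0742·log₂(0.0742/0.1057) = -0.03788
  P(3)·log₂(P(3)/Q(3)) = 0.6911·log₂(0.6911/0.038) = 2.89213
  P(4)·log₂(P(4)/Q(4)) = 0.0099·log₂(0.0099/0.6307) = -0.05933

D_KL(P||Q) = -0.00115 - 0.03788 + 2.89213 - 0.05933 = 2.79377 ≈ 2.7938 bits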